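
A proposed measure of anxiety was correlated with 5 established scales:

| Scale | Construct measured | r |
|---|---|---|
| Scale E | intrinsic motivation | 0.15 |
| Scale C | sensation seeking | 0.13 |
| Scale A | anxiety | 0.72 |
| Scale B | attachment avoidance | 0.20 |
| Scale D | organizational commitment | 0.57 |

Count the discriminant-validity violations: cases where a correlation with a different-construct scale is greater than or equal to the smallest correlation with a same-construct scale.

Convergent (same construct = anxiety): Scale A.
Smallest convergent = 0.72. Discriminant values: 0.15, 0.13, 0.20, 0.57; count ≥ 0.72 → 0.

0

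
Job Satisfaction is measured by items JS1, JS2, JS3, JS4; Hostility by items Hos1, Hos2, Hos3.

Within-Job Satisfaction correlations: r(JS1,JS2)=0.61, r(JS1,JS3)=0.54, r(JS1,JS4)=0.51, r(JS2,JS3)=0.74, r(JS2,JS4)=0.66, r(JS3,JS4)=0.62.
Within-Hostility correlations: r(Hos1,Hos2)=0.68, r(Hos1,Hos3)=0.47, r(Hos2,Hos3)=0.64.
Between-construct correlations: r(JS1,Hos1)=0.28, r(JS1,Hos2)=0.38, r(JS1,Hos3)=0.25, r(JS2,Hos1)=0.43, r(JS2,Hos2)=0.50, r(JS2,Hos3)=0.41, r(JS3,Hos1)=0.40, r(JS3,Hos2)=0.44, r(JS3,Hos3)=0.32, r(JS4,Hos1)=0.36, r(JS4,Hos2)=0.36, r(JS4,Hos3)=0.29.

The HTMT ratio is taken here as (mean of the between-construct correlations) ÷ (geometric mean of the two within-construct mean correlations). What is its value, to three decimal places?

Mean heterotrait r = 4.42/12 = 0.3683.
Mean within-JS = 3.68/6 = 0.6133; mean within-Hos = 1.79/3 = 0.5967.
Geometric mean = √(0.6133 × 0.5967) = 0.6049.
HTMT = 0.3683 / 0.6049 = 0.609.

0.609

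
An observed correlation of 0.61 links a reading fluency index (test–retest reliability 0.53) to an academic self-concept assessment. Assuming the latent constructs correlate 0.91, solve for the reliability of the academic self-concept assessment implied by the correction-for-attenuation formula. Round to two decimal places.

0.85

r_true = r_obs / √(r_xx · r_yy) ⇒ 0.91 = 0.61 / √(0.53 · r_yy).
√(0.53 · r_yy) = 0.61 / 0.91 = 0.6703; 0.53 · r_yy = 0.4493; r_yy = 0.4493 / 0.53 ≈ 0.85.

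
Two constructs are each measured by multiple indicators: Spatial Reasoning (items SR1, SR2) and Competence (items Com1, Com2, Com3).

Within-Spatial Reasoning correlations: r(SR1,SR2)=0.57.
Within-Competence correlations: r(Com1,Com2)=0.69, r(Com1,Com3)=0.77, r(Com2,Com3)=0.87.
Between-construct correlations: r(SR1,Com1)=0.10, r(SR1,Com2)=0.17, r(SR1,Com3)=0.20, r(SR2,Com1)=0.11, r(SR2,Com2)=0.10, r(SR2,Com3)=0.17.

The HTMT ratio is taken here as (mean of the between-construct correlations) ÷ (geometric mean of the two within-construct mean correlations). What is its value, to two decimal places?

Mean between = 0.85/6 = 0.1417.
Mean within-SR = 0.57/1 = 0.5700; mean within-Com = 2.33/3 = 0.7767.
Geometric mean = √(0.5700 × 0.7767) = 0.6654.
HTMT = 0.1417 / 0.6654 = 0.21.

0.21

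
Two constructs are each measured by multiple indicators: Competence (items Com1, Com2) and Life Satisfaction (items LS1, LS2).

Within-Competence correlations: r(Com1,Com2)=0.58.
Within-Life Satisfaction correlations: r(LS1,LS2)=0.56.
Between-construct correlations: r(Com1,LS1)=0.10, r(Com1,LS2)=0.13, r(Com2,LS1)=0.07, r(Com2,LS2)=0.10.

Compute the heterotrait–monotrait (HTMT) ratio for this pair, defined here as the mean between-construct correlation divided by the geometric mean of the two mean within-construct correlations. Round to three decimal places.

Between-construct mean = 0.40/4 = 0.1000.
Mean within-Com = 0.58/1 = 0.5800; mean within-LS = 0.56/1 = 0.5600.
Geometric mean = √(0.5800 × 0.5600) = 0.5699.
HTMT = 0.1000 / 0.5699 = 0.175.

0.175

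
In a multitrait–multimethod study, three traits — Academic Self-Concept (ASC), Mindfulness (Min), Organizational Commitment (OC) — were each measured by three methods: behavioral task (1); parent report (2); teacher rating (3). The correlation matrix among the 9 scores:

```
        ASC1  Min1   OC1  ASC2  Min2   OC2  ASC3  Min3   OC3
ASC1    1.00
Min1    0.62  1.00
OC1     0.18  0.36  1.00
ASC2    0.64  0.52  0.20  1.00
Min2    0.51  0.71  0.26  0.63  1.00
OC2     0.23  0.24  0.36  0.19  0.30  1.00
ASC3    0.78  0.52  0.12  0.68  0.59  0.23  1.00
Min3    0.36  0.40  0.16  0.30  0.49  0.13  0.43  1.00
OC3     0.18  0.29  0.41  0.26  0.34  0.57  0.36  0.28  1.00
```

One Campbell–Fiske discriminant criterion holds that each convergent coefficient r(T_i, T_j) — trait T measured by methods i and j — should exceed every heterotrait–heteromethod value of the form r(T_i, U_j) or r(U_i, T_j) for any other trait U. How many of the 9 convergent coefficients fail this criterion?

2

Convergent coefficients and their comparison sets:
ASC (methods 1·2): 0.64 vs {0.51, 0.52, 0.23, 0.20} → pass.
ASC (methods 1·3): 0.78 vs {0.36, 0.52, 0.18, 0.12} → pass.
ASC (methods 2·3): 0.68 vs {0.30, 0.59, 0.26, 0.23} → pass.
Min (methods 1·2): 0.71 vs {0.52, 0.51, 0.24, 0.26} → pass.
Min (methods 1·3): 0.40 vs {0.52, 0.36, 0.29, 0.16} → fail.
Min (methods 2·3): 0.49 vs {0.59, 0.30, 0.34, 0.13} → fail.
OC (methods 1·2): 0.36 vs {0.20, 0.23, 0.26, 0.24} → pass.
OC (methods 1·3): 0.41 vs {0.12, 0.18, 0.16, 0.29} → pass.
OC (methods 2·3): 0.57 vs {0.23, 0.26, 0.13, 0.34} → pass.
2 of 9 fail.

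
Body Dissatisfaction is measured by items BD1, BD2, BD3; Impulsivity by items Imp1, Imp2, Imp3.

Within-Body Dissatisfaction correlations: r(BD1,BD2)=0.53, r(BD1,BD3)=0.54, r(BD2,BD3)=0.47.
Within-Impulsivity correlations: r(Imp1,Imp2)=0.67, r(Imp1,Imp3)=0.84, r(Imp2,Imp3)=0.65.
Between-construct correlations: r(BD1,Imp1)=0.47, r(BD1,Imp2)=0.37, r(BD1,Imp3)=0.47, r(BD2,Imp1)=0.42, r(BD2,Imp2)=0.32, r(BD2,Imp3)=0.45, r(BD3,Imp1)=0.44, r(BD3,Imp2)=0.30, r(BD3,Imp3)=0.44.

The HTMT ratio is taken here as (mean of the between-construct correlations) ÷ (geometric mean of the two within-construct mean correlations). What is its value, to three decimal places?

0.673

Mean heterotrait r = 3.68/9 = 0.4089.
Mean within-BD = 1.54/3 = 0.5133; mean within-Imp = 2.16/3 = 0.7200.
Geometric mean = √(0.5133 × 0.7200) = 0.6079.
HTMT = 0.4089 / 0.6079 = 0.673.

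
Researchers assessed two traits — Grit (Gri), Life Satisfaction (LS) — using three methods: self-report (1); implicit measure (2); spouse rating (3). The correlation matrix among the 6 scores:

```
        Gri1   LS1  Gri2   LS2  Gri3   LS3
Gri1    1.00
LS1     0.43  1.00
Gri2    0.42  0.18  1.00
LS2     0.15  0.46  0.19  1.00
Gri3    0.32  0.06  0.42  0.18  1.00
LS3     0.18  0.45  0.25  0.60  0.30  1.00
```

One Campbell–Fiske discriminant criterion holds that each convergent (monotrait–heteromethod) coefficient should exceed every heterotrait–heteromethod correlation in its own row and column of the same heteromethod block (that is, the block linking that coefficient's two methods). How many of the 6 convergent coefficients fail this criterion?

0

Convergent coefficients and their comparison sets:
Gri (methods 1·2): 0.42 vs {0.15, 0.18} → pass.
Gri (methods 1·3): 0.32 vs {0.18, 0.06} → pass.
Gri (methods 2·3): 0.42 vs {0.25, 0.18} → pass.
LS (methods 1·2): 0.46 vs {0.18, 0.15} → pass.
LS (methods 1·3): 0.45 vs {0.06, 0.18} → pass.
LS (methods 2·3): 0.60 vs {0.18, 0.25} → pass.
0 of 6 fail.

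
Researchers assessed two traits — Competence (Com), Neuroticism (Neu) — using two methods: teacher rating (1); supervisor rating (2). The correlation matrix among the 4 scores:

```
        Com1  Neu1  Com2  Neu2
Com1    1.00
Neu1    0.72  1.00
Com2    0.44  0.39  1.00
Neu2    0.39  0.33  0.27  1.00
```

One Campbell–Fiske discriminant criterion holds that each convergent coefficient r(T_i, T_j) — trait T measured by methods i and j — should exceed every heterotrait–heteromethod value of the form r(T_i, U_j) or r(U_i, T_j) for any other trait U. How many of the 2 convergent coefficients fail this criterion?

Each convergent coefficient versus the relevant comparison correlations:
Com (methods 1·2): 0.44 vs {0.39, 0.39} → pass.
Neu (methods 1·2): 0.33 vs {0.39, 0.39} → fail.
1 of 2 fail.

1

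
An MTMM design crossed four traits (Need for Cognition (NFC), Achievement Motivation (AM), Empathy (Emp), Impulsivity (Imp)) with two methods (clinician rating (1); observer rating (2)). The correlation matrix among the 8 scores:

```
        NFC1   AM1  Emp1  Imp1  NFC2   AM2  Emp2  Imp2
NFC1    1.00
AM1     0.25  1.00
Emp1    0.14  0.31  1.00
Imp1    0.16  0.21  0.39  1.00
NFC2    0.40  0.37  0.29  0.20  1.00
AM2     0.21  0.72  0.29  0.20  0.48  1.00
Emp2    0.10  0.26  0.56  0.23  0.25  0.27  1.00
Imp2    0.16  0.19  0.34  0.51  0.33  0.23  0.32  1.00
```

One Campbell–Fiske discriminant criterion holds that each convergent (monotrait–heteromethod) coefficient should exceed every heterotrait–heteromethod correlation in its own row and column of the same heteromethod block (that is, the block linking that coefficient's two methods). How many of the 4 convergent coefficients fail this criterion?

0

Each convergent coefficient versus the relevant comparison correlations:
NFC (methods 1·2): 0.40 vs {0.21, 0.37, 0.10, 0.29, 0.16, 0.20} → pass.
AM (methods 1·2): 0.72 vs {0.37, 0.21, 0.26, 0.29, 0.19, 0.20} → pass.
Emp (methods 1·2): 0.56 vs {0.29, 0.10, 0.29, 0.26, 0.34, 0.23} → pass.
Imp (methods 1·2): 0.51 vs {0.20, 0.16, 0.20, 0.19, 0.23, 0.34} → pass.
0 of 4 fail.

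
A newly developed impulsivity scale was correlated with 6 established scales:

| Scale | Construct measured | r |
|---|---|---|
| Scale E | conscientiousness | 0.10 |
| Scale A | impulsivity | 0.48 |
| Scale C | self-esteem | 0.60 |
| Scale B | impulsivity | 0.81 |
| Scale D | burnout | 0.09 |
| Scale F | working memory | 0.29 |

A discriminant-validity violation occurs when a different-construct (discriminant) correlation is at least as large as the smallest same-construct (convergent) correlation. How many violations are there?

1

Convergent (same construct = impulsivity): Scale A, Scale B.
Smallest convergent = 0.48. Discriminant values: 0.10, 0.60, 0.09, 0.29; count ≥ 0.48 → 1.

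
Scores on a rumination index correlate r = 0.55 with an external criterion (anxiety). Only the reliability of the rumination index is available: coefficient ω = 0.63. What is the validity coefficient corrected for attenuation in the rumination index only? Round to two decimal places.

0.69

Single correction: r_c = r_obs / √r_xx = 0.55 / √0.63 = 0.55 / 0.7937 ≈ 0.69.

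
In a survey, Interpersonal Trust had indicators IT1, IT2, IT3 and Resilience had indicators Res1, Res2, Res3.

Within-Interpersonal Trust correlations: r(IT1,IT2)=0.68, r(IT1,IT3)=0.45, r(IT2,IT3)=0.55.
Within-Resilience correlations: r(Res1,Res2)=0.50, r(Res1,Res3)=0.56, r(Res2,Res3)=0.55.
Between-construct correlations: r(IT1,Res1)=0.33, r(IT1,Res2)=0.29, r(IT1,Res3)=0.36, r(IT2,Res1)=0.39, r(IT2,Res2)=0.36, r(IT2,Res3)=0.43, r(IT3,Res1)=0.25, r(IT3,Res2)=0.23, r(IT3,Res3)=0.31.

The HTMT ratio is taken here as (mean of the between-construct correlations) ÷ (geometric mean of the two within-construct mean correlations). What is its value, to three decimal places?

Between-construct mean = 2.95/9 = 0.3278.
Mean within-IT = 1.68/3 = 0.5600; mean within-Res = 1.61/3 = 0.5367.
Geometric mean = √(0.5600 × 0.5367) = 0.5482.
HTMT = 0.3278 / 0.5482 = 0.598.

0.598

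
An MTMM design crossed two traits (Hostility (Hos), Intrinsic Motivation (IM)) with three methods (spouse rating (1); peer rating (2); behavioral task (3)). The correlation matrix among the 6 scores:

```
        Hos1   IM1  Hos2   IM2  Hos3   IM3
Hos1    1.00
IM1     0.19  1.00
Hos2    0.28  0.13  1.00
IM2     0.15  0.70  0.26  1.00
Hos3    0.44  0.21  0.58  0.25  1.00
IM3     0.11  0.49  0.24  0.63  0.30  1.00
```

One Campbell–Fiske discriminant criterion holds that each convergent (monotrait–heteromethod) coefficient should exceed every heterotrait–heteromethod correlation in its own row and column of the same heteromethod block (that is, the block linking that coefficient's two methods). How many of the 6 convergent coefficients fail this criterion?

Checking each validity diagonal entry against its comparison values:
Hos (methods 1·2): 0.28 vs {0.15, 0.13} → pass.
Hos (methods 1·3): 0.44 vs {0.11, 0.21} → pass.
Hos (methods 2·3): 0.58 vs {0.24, 0.25} → pass.
IM (methods 1·2): 0.70 vs {0.13, 0.15} → pass.
IM (methods 1·3): 0.49 vs {0.21, 0.11} → pass.
IM (methods 2·3): 0.63 vs {0.25, 0.24} → pass.
0 of 6 fail.

0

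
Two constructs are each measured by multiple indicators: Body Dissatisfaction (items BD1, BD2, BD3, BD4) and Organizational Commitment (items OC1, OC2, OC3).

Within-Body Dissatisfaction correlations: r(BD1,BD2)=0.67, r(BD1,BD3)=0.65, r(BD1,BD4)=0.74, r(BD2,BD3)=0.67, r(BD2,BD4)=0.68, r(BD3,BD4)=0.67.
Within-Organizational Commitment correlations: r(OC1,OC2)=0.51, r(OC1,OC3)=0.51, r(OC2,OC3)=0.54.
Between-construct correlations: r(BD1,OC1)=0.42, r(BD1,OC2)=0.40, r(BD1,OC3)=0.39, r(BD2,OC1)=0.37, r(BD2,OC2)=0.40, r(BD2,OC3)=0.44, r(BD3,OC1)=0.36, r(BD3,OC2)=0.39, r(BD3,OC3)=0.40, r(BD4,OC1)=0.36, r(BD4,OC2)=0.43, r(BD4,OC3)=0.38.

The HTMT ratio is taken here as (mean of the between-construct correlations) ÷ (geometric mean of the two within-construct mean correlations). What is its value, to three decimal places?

0.664

Between-construct mean = 4.74/12 = 0.3950.
Mean within-BD = 4.08/6 = 0.6800; mean within-OC = 1.56/3 = 0.5200.
Geometric mean = √(0.6800 × 0.5200) = 0.5946.
HTMT = 0.3950 / 0.5946 = 0.664.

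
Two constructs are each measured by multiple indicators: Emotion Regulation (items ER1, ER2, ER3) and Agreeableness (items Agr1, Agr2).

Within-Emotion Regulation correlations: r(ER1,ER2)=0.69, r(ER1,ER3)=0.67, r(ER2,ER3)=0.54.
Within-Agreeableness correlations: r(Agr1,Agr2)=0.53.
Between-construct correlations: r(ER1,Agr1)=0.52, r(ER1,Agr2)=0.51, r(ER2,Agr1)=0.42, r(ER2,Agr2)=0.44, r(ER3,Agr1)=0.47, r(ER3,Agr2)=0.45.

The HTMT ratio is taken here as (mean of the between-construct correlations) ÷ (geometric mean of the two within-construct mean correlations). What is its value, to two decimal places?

Between-construct mean = 2.81/6 = 0.4683.
Mean within-ER = 1.90/3 = 0.6333; mean within-Agr = 0.53/1 = 0.5300.
Geometric mean = √(0.6333 × 0.5300) = 0.5794.
HTMT = 0.4683 / 0.5794 = 0.81.

0.81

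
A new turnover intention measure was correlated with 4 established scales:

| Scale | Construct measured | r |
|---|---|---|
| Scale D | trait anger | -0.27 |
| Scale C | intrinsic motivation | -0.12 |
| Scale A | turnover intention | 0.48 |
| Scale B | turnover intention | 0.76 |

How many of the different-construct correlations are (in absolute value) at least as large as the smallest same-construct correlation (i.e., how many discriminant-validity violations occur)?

Convergent (same construct = turnover intention): Scale A, Scale B.
Smallest convergent = 0.48. Discriminant |r|: 0.27, 0.12; count ≥ 0.48 → 0.

0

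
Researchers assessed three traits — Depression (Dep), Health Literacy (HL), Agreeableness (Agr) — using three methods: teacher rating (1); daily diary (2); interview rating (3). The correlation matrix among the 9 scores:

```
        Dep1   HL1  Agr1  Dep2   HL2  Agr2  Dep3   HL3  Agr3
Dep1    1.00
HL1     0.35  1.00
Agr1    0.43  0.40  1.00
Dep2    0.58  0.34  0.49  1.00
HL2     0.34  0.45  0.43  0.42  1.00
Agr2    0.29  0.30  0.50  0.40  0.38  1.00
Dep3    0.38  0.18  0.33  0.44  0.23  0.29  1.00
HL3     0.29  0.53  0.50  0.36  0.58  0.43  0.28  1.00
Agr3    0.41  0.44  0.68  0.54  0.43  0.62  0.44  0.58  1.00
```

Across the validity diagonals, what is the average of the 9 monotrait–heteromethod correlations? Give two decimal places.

0.53

Convergent values: 0.58, 0.38, 0.44, 0.45, 0.53, 0.58, 0.50, 0.68, 0.62; mean = 4.76/9 = 0.53.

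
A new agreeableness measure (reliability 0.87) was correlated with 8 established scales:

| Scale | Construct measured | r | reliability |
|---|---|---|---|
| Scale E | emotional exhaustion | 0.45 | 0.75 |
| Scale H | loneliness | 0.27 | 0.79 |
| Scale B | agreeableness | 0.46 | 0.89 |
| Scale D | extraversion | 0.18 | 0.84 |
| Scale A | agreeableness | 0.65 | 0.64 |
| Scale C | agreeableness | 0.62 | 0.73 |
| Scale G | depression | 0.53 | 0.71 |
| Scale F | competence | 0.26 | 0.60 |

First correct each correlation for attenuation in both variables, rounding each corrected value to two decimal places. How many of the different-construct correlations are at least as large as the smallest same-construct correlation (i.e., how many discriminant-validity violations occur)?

2

Disattenuated r (r / √(r_scale · r_new)):
  Scale E (disc): 0.45 / √(0.75·0.87) = 0.56
  Scale H (disc): 0.27 / √(0.79·0.87) = 0.33
  Scale B (conv): 0.46 / √(0.89·0.87) = 0.52
  Scale D (disc): 0.18 / √(0.84·0.87) = 0.21
  Scale A (conv): 0.65 / √(0.64·0.87) = 0.87
  Scale C (conv): 0.62 / √(0.73·0.87) = 0.78
  Scale G (disc): 0.53 / √(0.71·0.87) = 0.67
  Scale F (disc): 0.26 / √(0.60·0.87) = 0.36
Smallest convergent = 0.52. Discriminant values: 0.56, 0.33, 0.21, 0.67, 0.36; count ≥ 0.52 → 2.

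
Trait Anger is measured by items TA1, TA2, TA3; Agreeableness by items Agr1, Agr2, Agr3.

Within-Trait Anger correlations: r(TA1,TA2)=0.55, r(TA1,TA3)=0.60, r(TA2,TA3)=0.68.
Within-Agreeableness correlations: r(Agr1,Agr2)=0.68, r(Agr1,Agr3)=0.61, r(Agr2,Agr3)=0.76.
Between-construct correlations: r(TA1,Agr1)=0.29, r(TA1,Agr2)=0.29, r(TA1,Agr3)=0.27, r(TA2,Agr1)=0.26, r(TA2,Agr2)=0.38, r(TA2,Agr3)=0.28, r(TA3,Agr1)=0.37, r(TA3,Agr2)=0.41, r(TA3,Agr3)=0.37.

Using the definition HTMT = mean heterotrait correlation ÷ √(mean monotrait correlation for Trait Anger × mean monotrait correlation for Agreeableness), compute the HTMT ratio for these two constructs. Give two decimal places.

0.50

Mean between = 2.92/9 = 0.3244.
Mean within-TA = 1.83/3 = 0.6100; mean within-Agr = 2.05/3 = 0.6833.
Geometric mean = √(0.6100 × 0.6833) = 0.6456.
HTMT = 0.3244 / 0.6456 = 0.50.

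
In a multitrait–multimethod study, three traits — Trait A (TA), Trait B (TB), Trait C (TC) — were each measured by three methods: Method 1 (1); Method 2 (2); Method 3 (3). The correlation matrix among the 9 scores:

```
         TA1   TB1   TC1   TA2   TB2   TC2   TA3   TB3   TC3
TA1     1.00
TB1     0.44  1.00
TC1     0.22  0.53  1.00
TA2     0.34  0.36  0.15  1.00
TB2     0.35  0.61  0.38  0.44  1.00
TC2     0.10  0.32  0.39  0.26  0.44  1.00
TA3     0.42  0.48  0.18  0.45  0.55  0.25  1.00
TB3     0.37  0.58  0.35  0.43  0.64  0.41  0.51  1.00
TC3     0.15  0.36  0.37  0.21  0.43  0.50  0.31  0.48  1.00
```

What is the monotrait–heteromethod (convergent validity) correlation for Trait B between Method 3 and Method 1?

0.58

Same trait (TB), different methods: r(TB3, TB1) = 0.58.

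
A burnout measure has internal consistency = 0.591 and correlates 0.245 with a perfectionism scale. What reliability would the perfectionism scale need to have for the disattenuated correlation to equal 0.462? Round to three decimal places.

r_true = r_obs / √(r_xx · r_yy) ⇒ 0.462 = 0.245 / √(0.591 · r_yy).
√(0.591 · r_yy) = 0.245 / 0.462 = 0.5303; 0.591 · r_yy = 0.2812; r_yy = 0.2812 / 0.591 ≈ 0.476.

0.476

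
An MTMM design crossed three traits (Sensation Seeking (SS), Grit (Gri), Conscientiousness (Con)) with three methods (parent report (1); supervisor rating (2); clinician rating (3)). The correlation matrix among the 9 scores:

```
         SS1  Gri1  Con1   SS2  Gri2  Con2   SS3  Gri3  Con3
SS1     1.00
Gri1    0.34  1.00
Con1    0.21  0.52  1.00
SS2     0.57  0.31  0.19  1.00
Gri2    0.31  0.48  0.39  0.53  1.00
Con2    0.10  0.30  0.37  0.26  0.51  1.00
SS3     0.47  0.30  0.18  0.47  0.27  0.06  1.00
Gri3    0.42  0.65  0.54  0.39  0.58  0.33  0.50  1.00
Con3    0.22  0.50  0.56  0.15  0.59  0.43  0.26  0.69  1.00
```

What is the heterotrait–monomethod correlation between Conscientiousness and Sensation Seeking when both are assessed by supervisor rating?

0.26

Different traits, same method: r(Con2, SS2) = 0.26.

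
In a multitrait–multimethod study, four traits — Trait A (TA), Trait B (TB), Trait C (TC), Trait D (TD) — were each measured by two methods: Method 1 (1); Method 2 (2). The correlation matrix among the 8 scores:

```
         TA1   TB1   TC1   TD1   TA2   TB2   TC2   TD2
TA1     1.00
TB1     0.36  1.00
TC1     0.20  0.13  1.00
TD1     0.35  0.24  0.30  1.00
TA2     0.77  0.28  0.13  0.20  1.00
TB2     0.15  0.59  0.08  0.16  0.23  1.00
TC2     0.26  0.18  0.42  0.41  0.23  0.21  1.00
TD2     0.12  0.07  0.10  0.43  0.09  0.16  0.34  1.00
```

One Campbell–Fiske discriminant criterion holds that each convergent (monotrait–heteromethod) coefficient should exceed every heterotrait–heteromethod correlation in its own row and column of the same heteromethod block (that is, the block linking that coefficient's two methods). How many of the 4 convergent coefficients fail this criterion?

Each convergent coefficient versus the relevant comparison correlations:
TA (methods 1·2): 0.77 vs {0.15, 0.28, 0.26, 0.13, 0.12, 0.20} → pass.
TB (methods 1·2): 0.59 vs {0.28, 0.15, 0.18, 0.08, 0.07, 0.16} → pass.
TC (methods 1·2): 0.42 vs {0.13, 0.26, 0.08, 0.18, 0.10, 0.41} → pass.
TD (methods 1·2): 0.43 vs {0.20, 0.12, 0.16, 0.07, 0.41, 0.10} → pass.
0 of 4 fail.

0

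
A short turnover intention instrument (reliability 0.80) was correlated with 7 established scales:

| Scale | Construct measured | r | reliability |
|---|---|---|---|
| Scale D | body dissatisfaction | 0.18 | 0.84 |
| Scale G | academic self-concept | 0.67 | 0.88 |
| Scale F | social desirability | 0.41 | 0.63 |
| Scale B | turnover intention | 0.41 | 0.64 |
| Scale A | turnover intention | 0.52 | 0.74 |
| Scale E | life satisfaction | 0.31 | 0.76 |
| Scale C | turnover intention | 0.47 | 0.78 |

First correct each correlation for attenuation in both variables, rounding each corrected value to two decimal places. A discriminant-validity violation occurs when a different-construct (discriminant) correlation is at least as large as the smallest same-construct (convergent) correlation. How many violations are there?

Disattenuated r (r / √(r_scale · r_new)):
  Scale D (disc): 0.18 / √(0.84·0.80) = 0.22
  Scale G (disc): 0.67 / √(0.88·0.80) = 0.80
  Scale F (disc): 0.41 / √(0.63·0.80) = 0.58
  Scale B (conv): 0.41 / √(0.64·0.80) = 0.57
  Scale A (conv): 0.52 / √(0.74·0.80) = 0.68
  Scale E (disc): 0.31 / √(0.76·0.80) = 0.40
  Scale C (conv): 0.47 / √(0.78·0.80) = 0.59
Smallest convergent = 0.57. Discriminant values: 0.22, 0.80, 0.58, 0.40; count ≥ 0.57 → 2.

2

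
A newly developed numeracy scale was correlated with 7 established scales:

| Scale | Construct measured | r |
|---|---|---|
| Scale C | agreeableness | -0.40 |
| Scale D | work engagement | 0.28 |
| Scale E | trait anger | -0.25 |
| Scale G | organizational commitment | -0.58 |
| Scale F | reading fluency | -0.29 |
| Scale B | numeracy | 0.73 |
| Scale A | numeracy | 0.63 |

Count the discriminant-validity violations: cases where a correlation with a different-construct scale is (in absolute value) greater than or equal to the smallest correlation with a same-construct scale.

0

Convergent (same construct = numeracy): Scale B, Scale A.
Smallest convergent = 0.63. Discriminant |r|: 0.40, 0.28, 0.25, 0.58, 0.29; count ≥ 0.63 → 0.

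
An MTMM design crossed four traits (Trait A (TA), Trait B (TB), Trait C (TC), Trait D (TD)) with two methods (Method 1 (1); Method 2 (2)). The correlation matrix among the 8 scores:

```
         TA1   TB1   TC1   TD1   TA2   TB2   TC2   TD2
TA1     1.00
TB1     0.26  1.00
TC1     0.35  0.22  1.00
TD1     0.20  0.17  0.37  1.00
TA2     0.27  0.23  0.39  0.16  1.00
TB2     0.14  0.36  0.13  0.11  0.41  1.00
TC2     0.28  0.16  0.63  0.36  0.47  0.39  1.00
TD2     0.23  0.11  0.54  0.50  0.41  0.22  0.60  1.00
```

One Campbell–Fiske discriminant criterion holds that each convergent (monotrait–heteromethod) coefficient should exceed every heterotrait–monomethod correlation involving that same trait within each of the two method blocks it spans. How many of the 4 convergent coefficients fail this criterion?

Checking each validity diagonal entry against its comparison values:
TA (methods 1·2): 0.27 vs {0.26, 0.41, 0.35, 0.47, 0.20, 0.41} → fail.
TB (methods 1·2): 0.36 vs {0.26, 0.41, 0.22, 0.39, 0.17, 0.22} → fail.
TC (methods 1·2): 0.63 vs {0.35, 0.47, 0.22, 0.39, 0.37, 0.60} → pass.
TD (methods 1·2): 0.50 vs {0.20, 0.41, 0.17, 0.22, 0.37, 0.60} → fail.
3 of 4 fail.

3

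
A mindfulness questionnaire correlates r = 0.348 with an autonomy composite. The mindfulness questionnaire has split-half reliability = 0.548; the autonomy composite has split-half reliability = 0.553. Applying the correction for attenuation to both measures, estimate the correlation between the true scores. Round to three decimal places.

r_true = r_obs / √(r_xx · r_yy) = 0.348 / √(0.548 × 0.553) = 0.348 / √0.303044 = 0.348 / 0.5505 ≈ 0.632.

0.632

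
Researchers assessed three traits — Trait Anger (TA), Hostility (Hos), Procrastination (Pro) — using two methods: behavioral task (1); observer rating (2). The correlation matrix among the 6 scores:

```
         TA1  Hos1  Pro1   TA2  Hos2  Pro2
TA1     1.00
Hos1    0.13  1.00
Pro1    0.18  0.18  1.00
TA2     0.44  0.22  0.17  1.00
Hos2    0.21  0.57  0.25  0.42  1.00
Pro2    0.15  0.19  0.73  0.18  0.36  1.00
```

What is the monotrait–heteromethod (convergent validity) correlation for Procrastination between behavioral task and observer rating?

0.73

Same trait (Pro), different methods: r(Pro1, Pro2) = 0.73.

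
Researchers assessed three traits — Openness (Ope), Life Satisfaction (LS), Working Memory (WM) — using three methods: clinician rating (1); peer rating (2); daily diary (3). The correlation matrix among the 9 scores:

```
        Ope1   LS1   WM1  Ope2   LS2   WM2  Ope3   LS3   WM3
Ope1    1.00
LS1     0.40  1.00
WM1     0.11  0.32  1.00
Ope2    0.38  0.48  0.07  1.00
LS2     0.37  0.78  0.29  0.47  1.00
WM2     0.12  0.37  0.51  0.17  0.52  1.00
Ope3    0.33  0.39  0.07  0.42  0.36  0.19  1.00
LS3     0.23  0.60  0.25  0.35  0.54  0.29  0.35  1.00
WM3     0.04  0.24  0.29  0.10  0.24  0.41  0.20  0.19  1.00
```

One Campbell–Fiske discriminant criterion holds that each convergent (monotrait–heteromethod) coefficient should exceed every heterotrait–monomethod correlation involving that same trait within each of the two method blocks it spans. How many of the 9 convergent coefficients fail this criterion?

Convergent coefficients and their comparison sets:
Ope (methods 1·2): 0.38 vs {0.40, 0.47, 0.11, 0.17} → fail.
Ope (methods 1·3): 0.33 vs {0.40, 0.35, 0.11, 0.20} → fail.
Ope (methods 2·3): 0.42 vs {0.47, 0.35, 0.17, 0.20} → fail.
LS (methods 1·2): 0.78 vs {0.40, 0.47, 0.32, 0.52} → pass.
LS (methods 1·3): 0.60 vs {0.40, 0.35, 0.32, 0.19} → pass.
LS (methods 2·3): 0.54 vs {0.47, 0.35, 0.52, 0.19} → pass.
WM (methods 1·2): 0.51 vs {0.11, 0.17, 0.32, 0.52} → fail.
WM (methods 1·3): 0.29 vs {0.11, 0.20, 0.32, 0.19} → fail.
WM (methods 2·3): 0.41 vs {0.17, 0.20, 0.52, 0.19} → fail.
6 of 9 fail.

6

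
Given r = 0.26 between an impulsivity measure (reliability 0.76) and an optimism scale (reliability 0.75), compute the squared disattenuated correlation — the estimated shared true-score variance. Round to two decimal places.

Disattenuated r = 0.26 / √(0.76 × 0.75) = 0.26 / 0.7550 = 0.3444.
Shared true-score variance = 0.3444² = 0.1186 ≈ 0.12.

0.12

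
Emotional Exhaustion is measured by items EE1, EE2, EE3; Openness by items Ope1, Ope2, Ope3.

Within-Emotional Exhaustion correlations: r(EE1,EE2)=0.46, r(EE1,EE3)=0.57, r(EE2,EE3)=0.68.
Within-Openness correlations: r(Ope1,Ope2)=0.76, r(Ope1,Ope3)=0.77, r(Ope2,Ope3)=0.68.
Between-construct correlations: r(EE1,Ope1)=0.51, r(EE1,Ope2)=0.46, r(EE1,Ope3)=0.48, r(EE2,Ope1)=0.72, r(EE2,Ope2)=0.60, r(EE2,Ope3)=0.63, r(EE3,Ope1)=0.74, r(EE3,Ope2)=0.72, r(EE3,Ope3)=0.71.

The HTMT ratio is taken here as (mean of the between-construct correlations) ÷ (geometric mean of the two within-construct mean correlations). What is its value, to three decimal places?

0.955

Between-construct mean = 5.57/9 = 0.6189.
Mean within-EE = 1.71/3 = 0.5700; mean within-Ope = 2.21/3 = 0.7367.
Geometric mean = √(0.5700 × 0.7367) = 0.6480.
HTMT = 0.6189 / 0.6480 = 0.955.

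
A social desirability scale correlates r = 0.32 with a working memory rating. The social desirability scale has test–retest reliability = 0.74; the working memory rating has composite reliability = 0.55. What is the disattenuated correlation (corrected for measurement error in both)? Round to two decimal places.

r_true = r_obs / √(r_xx · r_yy) = 0.32 / √(0.74 × 0.55) = 0.32 / √0.4070 = 0.32 / 0.6380 ≈ 0.50.

0.50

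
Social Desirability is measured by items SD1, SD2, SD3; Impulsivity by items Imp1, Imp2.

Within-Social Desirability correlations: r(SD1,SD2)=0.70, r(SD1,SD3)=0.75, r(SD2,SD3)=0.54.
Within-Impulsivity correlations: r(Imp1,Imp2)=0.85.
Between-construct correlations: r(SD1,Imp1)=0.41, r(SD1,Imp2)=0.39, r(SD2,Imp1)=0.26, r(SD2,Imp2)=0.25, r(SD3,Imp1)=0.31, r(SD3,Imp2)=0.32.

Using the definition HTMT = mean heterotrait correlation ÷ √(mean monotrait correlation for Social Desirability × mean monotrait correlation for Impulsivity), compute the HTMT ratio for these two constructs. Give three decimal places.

0.431

Mean heterotrait r = 1.94/6 = 0.3233.
Mean within-SD = 1.99/3 = 0.6633; mean within-Imp = 0.85/1 = 0.8500.
Geometric mean = √(0.6633 × 0.8500) = 0.7509.
HTMT = 0.3233 / 0.7509 = 0.431.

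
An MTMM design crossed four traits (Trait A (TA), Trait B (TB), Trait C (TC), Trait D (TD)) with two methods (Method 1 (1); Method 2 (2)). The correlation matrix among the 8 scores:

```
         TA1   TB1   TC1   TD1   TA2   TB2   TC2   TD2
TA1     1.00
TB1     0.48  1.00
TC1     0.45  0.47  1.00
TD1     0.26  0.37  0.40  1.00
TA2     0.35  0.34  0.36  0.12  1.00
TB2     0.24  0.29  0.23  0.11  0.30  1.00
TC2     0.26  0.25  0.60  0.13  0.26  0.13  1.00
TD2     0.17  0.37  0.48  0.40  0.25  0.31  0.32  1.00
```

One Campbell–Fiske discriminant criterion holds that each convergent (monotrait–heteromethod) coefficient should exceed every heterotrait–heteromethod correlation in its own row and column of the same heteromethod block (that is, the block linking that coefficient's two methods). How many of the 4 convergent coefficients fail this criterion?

Each convergent coefficient versus the relevant comparison correlations:
TA (methods 1·2): 0.35 vs {0.24, 0.34, 0.26, 0.36, 0.17, 0.12} → fail.
TB (methods 1·2): 0.29 vs {0.34, 0.24, 0.25, 0.23, 0.37, 0.11} → fail.
TC (methods 1·2): 0.60 vs {0.36, 0.26, 0.23, 0.25, 0.48, 0.13} → pass.
TD (methods 1·2): 0.40 vs {0.12, 0.17, 0.11, 0.37, 0.13, 0.48} → fail.
3 of 4 fail.

3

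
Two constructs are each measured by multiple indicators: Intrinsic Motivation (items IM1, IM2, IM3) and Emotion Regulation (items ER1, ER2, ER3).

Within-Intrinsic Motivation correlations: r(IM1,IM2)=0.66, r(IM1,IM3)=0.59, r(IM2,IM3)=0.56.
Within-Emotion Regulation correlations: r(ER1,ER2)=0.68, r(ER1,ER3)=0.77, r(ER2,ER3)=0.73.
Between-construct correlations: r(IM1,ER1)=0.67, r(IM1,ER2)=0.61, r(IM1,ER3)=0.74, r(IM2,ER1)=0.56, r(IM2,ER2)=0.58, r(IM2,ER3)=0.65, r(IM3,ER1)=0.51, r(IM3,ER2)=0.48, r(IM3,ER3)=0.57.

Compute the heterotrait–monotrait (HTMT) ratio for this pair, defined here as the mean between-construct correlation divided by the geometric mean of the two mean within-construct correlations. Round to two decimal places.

Between-construct mean = 5.37/9 = 0.5967.
Mean within-IM = 1.81/3 = 0.6033; mean within-ER = 2.18/3 = 0.7267.
Geometric mean = √(0.6033 × 0.7267) = 0.6621.
HTMT = 0.5967 / 0.6621 = 0.90.

0.90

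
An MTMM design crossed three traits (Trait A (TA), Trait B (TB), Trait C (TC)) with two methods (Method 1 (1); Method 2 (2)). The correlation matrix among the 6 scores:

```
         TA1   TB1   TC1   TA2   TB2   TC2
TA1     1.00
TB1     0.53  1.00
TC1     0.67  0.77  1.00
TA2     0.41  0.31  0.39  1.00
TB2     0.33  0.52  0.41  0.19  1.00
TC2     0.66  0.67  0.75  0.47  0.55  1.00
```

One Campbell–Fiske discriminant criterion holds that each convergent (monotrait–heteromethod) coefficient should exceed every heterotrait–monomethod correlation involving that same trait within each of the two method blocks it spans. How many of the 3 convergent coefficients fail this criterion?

3

Checking each validity diagonal entry against its comparison values:
TA (methods 1·2): 0.41 vs {0.53, 0.19, 0.67, 0.47} → fail.
TB (methods 1·2): 0.52 vs {0.53, 0.19, 0.77, 0.55} → fail.
TC (methods 1·2): 0.75 vs {0.67, 0.47, 0.77, 0.55} → fail.
3 of 3 fail.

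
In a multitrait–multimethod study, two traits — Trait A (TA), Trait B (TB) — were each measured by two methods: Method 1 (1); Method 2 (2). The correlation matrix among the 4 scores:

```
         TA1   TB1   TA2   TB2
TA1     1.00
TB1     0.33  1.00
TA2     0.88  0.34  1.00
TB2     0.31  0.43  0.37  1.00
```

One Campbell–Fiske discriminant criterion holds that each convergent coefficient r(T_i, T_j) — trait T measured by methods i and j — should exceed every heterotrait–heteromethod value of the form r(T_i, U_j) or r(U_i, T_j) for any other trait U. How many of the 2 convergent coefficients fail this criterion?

0

Convergent coefficients and their comparison sets:
TA (methods 1·2): 0.88 vs {0.31, 0.34} → pass.
TB (methods 1·2): 0.43 vs {0.34, 0.31} → pass.
0 of 2 fail.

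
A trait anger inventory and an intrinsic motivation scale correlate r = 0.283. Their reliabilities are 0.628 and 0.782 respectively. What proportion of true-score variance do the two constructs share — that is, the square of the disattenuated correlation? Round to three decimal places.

Disattenuated r = 0.283 / √(0.628 × 0.782) = 0.283 / 0.7008 = 0.4038.
Shared true-score variance = 0.4038² = 0.1631 ≈ 0.163.

0.163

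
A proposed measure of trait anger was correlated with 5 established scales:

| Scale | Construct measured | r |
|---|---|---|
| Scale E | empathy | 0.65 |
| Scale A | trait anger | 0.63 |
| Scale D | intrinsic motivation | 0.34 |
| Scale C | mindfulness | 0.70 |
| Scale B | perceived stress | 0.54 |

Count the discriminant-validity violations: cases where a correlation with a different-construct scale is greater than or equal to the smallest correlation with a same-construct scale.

Convergent (same construct = trait anger): Scale A.
Smallest convergent = 0.63. Discriminant values: 0.65, 0.34, 0.70, 0.54; count ≥ 0.63 → 2.

2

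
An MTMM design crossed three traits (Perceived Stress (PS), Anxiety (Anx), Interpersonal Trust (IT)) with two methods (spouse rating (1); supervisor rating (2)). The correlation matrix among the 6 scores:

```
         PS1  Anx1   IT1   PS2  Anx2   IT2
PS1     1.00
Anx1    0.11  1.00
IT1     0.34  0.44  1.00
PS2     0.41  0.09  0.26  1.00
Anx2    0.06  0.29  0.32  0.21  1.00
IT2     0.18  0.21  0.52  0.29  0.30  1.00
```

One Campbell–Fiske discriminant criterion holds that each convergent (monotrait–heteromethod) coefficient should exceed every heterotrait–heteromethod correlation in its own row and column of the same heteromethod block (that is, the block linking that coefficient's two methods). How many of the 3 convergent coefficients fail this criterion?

Convergent coefficients and their comparison sets:
PS (methods 1·2): 0.41 vs {0.06, 0.09, 0.18, 0.26} → pass.
Anx (methods 1·2): 0.29 vs {0.09, 0.06, 0.21, 0.32} → fail.
IT (methods 1·2): 0.52 vs {0.26, 0.18, 0.32, 0.21} → pass.
1 of 3 fail.

1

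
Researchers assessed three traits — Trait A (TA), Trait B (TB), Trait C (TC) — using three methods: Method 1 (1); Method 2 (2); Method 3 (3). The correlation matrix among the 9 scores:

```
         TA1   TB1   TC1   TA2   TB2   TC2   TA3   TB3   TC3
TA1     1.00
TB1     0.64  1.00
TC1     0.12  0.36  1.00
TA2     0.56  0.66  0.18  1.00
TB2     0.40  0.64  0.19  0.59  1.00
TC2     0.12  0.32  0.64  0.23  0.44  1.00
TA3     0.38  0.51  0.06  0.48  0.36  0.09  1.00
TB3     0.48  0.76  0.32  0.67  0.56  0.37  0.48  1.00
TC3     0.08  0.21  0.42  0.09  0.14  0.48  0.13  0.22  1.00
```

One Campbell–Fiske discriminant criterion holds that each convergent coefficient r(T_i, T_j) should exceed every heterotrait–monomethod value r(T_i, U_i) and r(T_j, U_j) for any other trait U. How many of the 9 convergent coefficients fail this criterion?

Convergent coefficients and their comparison sets:
TA (methods 1·2): 0.56 vs {0.64, 0.59, 0.12, 0.23} → fail.
TA (methods 1·3): 0.38 vs {0.64, 0.48, 0.12, 0.13} → fail.
TA (methods 2·3): 0.48 vs {0.59, 0.48, 0.23, 0.13} → fail.
TB (methods 1·2): 0.64 vs {0.64, 0.59, 0.36, 0.44} → fail.
TB (methods 1·3): 0.76 vs {0.64, 0.48, 0.36, 0.22} → pass.
TB (methods 2·3): 0.56 vs {0.59, 0.48, 0.44, 0.22} → fail.
TC (methods 1·2): 0.64 vs {0.12, 0.23, 0.36, 0.44} → pass.
TC (methods 1·3): 0.42 vs {0.12, 0.13, 0.36, 0.22} → pass.
TC (methods 2·3): 0.48 vs {0.23, 0.13, 0.44, 0.22} → pass.
5 of 9 fail.

5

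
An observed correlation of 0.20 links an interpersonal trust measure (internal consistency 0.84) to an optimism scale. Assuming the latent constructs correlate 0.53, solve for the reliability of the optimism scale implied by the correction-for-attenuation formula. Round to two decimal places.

r_true = r_obs / √(r_xx · r_yy) ⇒ 0.53 = 0.20 / √(0.84 · r_yy).
√(0.84 · r_yy) = 0.20 / 0.53 = 0.3774; 0.84 · r_yy = 0.1424; r_yy = 0.1424 / 0.84 ≈ 0.17.

0.17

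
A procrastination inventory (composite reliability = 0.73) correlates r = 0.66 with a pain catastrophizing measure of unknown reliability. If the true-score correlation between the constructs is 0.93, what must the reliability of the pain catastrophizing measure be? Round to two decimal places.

0.69

r_true = r_obs / √(r_xx · r_yy) ⇒ 0.93 = 0.66 / √(0.73 · r_yy).
√(0.73 · r_yy) = 0.66 / 0.93 = 0.7097; 0.73 · r_yy = 0.5037; r_yy = 0.5037 / 0.73 ≈ 0.69.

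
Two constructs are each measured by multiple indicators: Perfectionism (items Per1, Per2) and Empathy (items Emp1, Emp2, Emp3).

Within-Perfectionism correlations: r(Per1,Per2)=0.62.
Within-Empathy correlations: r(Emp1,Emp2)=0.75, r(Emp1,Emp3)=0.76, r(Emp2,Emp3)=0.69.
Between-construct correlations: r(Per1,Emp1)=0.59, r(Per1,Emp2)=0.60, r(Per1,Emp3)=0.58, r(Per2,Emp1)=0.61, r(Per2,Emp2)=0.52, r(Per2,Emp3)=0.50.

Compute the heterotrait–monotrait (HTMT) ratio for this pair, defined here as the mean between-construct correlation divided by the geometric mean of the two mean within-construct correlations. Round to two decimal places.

0.84

Mean between = 3.40/6 = 0.5667.
Mean within-Per = 0.62/1 = 0.6200; mean within-Emp = 2.20/3 = 0.7333.
Geometric mean = √(0.6200 × 0.7333) = 0.6743.
HTMT = 0.5667 / 0.6743 = 0.84.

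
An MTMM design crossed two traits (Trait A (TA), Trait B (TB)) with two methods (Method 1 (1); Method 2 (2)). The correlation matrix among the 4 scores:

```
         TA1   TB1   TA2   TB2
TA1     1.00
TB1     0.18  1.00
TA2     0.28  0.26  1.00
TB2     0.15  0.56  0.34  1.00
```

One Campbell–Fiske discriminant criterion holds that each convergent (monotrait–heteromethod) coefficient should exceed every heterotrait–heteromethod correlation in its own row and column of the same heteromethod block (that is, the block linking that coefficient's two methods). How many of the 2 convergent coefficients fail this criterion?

0

Convergent coefficients and their comparison sets:
TA (methods 1·2): 0.28 vs {0.15, 0.26} → pass.
TB (methods 1·2): 0.56 vs {0.26, 0.15} → pass.
0 of 2 fail.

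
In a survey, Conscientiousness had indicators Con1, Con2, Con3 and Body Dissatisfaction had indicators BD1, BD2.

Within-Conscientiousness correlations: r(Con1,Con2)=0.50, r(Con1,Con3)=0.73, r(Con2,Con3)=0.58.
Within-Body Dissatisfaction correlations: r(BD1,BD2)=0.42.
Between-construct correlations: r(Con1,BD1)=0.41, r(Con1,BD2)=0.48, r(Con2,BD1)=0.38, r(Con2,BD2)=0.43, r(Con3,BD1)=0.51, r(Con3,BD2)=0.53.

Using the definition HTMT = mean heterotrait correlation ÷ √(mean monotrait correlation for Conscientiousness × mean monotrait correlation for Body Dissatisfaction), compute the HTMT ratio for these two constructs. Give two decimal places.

Between-construct mean = 2.74/6 = 0.4567.
Mean within-Con = 1.81/3 = 0.6033; mean within-BD = 0.42/1 = 0.4200.
Geometric mean = √(0.6033 × 0.4200) = 0.5034.
HTMT = 0.4567 / 0.5034 = 0.91.

0.91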